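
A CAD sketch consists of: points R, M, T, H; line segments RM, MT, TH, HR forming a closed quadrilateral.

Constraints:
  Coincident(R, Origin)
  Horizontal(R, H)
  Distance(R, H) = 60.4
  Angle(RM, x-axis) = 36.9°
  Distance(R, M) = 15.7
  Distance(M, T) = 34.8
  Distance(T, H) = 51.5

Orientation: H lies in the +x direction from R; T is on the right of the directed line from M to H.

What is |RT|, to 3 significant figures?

29.6

Checks: |MT| = 34.80 ✓; |TH| = 51.50 ✓.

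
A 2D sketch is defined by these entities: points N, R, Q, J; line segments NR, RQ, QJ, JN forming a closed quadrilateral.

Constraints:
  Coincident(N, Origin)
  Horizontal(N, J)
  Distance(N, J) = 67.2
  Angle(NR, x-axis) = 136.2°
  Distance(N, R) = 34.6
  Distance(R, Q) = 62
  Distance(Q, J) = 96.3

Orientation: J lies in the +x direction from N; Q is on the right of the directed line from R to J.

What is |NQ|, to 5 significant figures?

43.518

N is at the origin; N and J share the same y with |NJ| = 67.2 and J in +x, so J = (67.2, 0). NR runs at 136.2° with |NR| = 34.6, so R = (-24.973, 23.948). Q is determined by |RQ| = 62.0 and |QJ| = 96.3 together: it lies at the intersection of circle(R, 62.0) and circle(J, 96.3). With |RJ| = 95.233, the foot of the radical line on RJ is 19.109 from R and the perpendicular offset is √(62.0² − 19.109²) = 58.982. Taking the right-of-RJ solution: Q = (-21.310, -37.944).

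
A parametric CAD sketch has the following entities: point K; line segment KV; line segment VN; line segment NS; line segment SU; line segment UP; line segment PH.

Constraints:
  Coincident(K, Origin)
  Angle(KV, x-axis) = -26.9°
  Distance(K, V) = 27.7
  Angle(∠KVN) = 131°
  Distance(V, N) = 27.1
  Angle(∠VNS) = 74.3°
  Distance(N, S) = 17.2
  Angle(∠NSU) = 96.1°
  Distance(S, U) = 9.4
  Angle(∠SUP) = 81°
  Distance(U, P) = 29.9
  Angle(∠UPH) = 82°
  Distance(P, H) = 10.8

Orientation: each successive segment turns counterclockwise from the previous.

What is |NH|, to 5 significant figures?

10.012

∠SUP = 81.0° gives UP at -49.300° from the x-axis; with |UP| = 29.9, P = (50.770, -16.354). ∠UPH = 82.0° gives PH at 48.700° from the x-axis; with |PH| = 10.8, H = (57.898, -8.2401). Then |NH| = |H − N| = 10.012.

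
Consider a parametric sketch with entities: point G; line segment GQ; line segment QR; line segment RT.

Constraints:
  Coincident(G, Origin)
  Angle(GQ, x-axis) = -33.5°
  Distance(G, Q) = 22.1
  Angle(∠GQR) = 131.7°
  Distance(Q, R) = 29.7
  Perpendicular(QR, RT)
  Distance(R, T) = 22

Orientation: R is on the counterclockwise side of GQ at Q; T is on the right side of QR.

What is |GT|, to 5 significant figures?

58.769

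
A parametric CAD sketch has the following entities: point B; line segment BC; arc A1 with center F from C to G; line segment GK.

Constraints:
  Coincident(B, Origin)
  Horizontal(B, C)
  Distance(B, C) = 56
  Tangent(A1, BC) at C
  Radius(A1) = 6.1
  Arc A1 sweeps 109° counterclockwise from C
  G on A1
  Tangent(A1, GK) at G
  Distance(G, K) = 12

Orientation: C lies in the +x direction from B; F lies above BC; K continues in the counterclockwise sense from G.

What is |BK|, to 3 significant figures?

61.0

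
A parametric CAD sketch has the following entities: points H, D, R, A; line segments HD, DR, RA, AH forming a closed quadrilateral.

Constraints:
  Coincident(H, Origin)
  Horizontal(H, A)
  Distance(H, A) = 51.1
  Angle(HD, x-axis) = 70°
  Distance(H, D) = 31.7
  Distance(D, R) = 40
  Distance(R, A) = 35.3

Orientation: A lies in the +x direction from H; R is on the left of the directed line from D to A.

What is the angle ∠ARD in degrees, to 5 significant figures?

83.125°

H is at the origin; HA is horizontal with |HA| = 51.1 and A in +x, so A = (51.1, 0). HD runs at 70.0° with |HD| = 31.7, so D = (10.842, 29.788). R is determined by |DR| = 40.0 and |RA| = 35.3 together: it lies at the intersection of circle(D, 40.0) and circle(A, 35.3). With |DA| = 50.080, the foot of the radical line on DA is 28.574 from D and the perpendicular offset is √(40.0² − 28.574²) = 27.992. Taking the left-of-DA solution: R = (50.461, 35.294).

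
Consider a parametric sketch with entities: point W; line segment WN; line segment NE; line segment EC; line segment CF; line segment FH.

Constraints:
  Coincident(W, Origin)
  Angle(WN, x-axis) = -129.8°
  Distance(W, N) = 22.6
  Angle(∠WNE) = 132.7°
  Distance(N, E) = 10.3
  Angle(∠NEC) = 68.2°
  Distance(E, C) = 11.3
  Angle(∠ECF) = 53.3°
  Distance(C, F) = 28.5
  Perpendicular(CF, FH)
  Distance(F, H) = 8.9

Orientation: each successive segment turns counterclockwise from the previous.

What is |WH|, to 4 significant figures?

37.81

∠ECF = 53.3° gives CF at 156.0° from the x-axis; with |CF| = 28.5, F = (-29.30, -10.45). CF is perpendicular to FH, so FH runs at -114.0°; with |FH| = 8.9, H = (-32.92, -18.58). Then |WH| = |H − W| = 37.81.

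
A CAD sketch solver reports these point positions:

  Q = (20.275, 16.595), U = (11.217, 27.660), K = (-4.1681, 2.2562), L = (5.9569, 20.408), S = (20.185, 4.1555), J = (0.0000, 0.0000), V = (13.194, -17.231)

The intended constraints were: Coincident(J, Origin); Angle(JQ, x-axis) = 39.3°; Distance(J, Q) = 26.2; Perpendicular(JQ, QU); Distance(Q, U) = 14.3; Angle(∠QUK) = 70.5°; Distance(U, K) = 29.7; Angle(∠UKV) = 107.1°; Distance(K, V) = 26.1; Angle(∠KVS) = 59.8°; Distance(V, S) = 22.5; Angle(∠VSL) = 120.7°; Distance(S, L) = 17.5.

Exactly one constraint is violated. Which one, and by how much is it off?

Distance(S, L) = 17.5 — off by 4.10.

J = (0.00, 0.00) ✓; JQ at 39.30° ✓; |JQ| = 26.20 ✓; ∠(JQ, QU) = 90.00° ✓; |QU| = 14.30 ✓; ∠QUK = 70.50° ✓; |UK| = 29.70 ✓; ∠UKV = 107.1° ✓; |KV| = 26.10 ✓; ∠KVS = 59.80° ✓; |VS| = 22.50 ✓; ∠VSL = 120.7° ✓; |SL| = 21.60 ✗.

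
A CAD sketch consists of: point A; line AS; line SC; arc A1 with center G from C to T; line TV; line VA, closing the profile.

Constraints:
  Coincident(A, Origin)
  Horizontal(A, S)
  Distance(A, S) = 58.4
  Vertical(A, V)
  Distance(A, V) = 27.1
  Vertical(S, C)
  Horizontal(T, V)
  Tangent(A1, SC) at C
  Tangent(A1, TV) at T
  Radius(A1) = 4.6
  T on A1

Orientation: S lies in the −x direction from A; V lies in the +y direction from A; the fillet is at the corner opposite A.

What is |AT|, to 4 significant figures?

60.24

The virtual corner opposite A is at (-58.40, 27.10). Since A1 is tangent to SC there, GC ⟂ SC and A1 meets TV tangentially, so GT is at right angles to TV, with radius 4.6, so the center G sits 4.6 in from both sides at G = (-53.80, 22.50). That places the tangent points at C = (-58.40, 22.50) on SC and T = (-53.80, 27.10) on TV. Then |AT| = |T − A| = 60.24.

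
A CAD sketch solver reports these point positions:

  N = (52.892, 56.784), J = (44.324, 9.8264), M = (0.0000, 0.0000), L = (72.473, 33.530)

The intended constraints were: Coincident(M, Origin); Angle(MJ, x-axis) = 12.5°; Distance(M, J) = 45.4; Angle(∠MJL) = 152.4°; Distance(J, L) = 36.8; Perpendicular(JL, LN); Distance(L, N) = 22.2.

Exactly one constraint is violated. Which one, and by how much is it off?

Distance(L, N) = 22.2 — off by 8.20.

M = (0.00, 0.00) ✓; MJ at 12.50° ✓; |MJ| = 45.40 ✓; ∠MJL = 152.4° ✓; |JL| = 36.80 ✓; ∠(JL, LN) = 90.00° ✓; |LN| = 30.40 ✗.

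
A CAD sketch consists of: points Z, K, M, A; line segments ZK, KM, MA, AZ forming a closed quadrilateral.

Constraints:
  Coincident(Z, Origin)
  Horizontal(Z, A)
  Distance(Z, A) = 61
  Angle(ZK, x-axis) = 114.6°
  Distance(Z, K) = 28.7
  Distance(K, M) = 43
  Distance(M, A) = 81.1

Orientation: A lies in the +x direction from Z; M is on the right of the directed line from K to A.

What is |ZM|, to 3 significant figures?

24.7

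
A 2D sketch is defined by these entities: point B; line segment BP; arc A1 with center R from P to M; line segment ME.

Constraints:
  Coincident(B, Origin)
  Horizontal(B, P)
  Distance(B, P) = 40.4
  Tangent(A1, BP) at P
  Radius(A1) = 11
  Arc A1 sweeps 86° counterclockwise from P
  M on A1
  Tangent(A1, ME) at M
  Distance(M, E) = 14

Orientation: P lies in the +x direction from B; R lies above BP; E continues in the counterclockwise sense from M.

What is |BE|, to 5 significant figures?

57.672

On A1, P sits at bearing -90° from R; an 86° counterclockwise sweep puts M at bearing -4°, so M = R + 11.0·(cos -4°, sin -4°) = (51.373, 10.233). Since A1 is tangent to ME there, RM ⟂ ME, so ME runs along (−sin -4°, cos -4°); with |ME| = 14.0, E = (52.350, 24.199). Then |BE| = |E − B| = 57.672.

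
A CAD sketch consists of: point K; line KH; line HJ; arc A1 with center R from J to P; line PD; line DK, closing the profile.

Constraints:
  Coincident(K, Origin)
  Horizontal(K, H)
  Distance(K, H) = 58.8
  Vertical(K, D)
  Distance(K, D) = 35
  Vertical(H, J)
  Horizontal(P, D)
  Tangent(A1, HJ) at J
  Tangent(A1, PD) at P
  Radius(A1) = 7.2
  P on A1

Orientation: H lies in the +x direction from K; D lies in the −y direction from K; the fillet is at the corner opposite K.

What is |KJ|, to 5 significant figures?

65.041

K is at the origin; K and H share the same y with |KH| = 58.8 and H on the +x side, so H = (58.800, 0.0000). K and D share the same x with |KD| = 35.0 and D on the −y side, so D = (0.0000, -35.000). The virtual corner opposite K is at (58.800, -35.000). The tangent condition forces RJ to be normal to HJ and A1 meets PD tangentially, so RP is at right angles to PD, with radius 7.2, so the center R sits 7.2 in from both sides at R = (51.600, -27.800). That places the tangent points at J = (58.800, -27.800) on HJ and P = (51.600, -35.000) on PD. Then |KJ| = |J − K| = 65.041.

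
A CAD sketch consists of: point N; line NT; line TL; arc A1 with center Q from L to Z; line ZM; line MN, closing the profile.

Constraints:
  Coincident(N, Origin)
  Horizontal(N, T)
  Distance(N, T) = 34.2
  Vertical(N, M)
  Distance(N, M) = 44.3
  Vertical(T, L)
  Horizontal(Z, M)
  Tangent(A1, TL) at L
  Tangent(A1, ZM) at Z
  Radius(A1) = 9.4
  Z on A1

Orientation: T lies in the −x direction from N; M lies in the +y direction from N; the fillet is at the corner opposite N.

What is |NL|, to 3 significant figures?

48.9

The virtual corner opposite N is at (-34.2, 44.3). Tangency of A1 to TL means the radius QL is perpendicular to TL and A1 meets ZM tangentially, so QZ is at right angles to ZM, with radius 9.4, so the center Q sits 9.4 in from both sides at Q = (-24.8, 34.9). That places the tangent points at L = (-34.2, 34.9) on TL and Z = (-24.8, 44.3) on ZM. Then |NL| = |L − N| = 48.9.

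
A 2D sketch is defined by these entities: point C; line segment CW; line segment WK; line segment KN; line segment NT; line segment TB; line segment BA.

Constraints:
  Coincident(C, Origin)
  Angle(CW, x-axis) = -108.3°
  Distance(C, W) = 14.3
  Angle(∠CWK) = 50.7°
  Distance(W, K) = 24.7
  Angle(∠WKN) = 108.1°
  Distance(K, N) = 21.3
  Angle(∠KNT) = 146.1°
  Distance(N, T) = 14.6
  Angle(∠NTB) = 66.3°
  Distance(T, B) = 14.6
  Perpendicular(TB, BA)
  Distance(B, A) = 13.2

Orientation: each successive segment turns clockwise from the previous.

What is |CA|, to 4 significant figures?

15.87

C is at the origin; CW runs at -108.3° with length 14.3, so W = (-4.490, -13.58). ∠CWK = 50.7° gives WK at 122.4° from the x-axis; with |WK| = 24.7, K = (-17.73, 7.278). ∠WKN = 108.1° gives KN at 50.50° from the x-axis; with |KN| = 21.3, N = (-4.177, 23.71). ∠KNT = 146.1° gives NT at 16.60° from the x-axis; with |NT| = 14.6, T = (9.815, 27.88). ∠NTB = 66.3° gives TB at -97.10° from the x-axis; with |TB| = 14.6, B = (8.010, 13.40). TB is perpendicular to BA, so BA runs at 172.9°; with |BA| = 13.2, A = (-5.088, 15.03). Then |CA| = |A − C| = 15.87.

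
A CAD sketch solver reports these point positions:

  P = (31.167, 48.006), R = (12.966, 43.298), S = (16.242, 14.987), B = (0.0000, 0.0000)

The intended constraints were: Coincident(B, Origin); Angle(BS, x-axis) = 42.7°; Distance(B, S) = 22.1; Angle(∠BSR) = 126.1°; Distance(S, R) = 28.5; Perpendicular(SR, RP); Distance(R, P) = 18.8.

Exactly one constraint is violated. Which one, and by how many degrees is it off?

Perpendicular(SR, RP) — off by 7.90°.

B = (0.00, 0.00) ✓; BS at 42.70° ✓; |BS| = 22.10 ✓; ∠BSR = 126.1° ✓; |SR| = 28.50 ✓; ∠(SR, RP) = 82.10° ✗; |RP| = 18.80 ✓.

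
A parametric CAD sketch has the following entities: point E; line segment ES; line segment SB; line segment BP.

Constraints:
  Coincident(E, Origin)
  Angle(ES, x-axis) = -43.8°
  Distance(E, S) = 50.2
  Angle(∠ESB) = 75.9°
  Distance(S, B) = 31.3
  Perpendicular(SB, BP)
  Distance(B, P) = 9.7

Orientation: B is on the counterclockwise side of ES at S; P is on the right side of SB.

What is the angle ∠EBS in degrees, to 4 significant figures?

68.61°

E is at the origin; ES runs at -43.8° with length 50.2, so S = 50.2·(cos -43.8°, sin -43.8°) = (36.23, -34.75). ∠ESB = 75.9°, so SB runs at -43.8° + (180° − 75.9°) = 60.30° from the x-axis; with |SB| = 31.3, B = S + 31.3·(cos 60.30°, sin 60.30°) = (51.74, -7.557). Then cos ∠EBS = BE·BS / (|BE||BS|), giving 68.61°.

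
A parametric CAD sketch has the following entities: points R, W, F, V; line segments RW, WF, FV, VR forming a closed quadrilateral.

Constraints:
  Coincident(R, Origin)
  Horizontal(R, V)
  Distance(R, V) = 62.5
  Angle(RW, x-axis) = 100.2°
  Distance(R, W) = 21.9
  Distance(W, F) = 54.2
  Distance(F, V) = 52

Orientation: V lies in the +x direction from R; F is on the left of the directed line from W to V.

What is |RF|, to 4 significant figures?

64.85

Checks: |WF| = 54.20 ✓; |FV| = 52.00 ✓.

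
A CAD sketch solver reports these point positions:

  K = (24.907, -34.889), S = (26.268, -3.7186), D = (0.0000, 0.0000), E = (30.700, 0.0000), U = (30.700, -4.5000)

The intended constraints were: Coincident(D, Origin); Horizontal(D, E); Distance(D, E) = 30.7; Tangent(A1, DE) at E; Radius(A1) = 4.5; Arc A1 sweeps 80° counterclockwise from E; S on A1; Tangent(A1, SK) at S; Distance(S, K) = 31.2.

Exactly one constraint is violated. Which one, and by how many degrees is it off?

Tangent(A1, SK) at S — off by 7.50°.

D = (0.00, 0.00) ✓; D.y = 0.00, E.y = 0.00 ✓; |DE| = 30.70 ✓; ∠(UE, ED) = 90.00° ✓; |UE| = 4.500 ✓; bearing(U→S) − bearing(U→E) = 80.00° ✓; |US| = 4.500 ✓; ∠(US, SK) = 82.50° ✗; |SK| = 31.20 ✓.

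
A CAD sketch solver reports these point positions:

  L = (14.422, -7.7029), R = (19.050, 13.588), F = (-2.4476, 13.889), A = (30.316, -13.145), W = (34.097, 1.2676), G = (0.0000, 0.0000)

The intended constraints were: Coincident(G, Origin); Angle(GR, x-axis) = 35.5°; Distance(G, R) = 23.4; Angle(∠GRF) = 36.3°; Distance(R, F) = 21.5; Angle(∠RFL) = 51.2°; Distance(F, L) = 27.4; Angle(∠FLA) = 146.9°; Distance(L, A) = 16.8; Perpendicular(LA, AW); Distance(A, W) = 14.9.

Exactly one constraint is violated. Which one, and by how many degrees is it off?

Perpendicular(LA, AW) — off by 4.20°.

G = (0.00, 0.00) ✓; GR at 35.50° ✓; |GR| = 23.40 ✓; ∠GRF = 36.30° ✓; |RF| = 21.50 ✓; ∠RFL = 51.20° ✓; |FL| = 27.40 ✓; ∠FLA = 146.9° ✓; |LA| = 16.80 ✓; ∠(LA, AW) = 94.20° ✗; |AW| = 14.90 ✓.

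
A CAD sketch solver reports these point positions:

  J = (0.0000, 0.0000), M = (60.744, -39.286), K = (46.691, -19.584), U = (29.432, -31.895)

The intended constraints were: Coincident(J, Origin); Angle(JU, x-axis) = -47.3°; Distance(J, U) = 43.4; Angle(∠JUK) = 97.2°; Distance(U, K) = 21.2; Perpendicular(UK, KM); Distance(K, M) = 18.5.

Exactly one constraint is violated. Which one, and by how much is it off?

Distance(K, M) = 18.5 — off by 5.70.

J = (0.00, 0.00) ✓; JU at -47.30° ✓; |JU| = 43.40 ✓; ∠JUK = 97.20° ✓; |UK| = 21.20 ✓; ∠(UK, KM) = 90.00° ✓; |KM| = 24.20 ✗.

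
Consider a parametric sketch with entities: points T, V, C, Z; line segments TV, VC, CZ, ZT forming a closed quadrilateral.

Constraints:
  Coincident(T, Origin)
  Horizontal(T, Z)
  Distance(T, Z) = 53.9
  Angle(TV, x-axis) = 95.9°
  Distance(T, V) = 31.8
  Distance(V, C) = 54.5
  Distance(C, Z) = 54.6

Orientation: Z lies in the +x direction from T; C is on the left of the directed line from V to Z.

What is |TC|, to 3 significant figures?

71.3

T is at the origin; T and Z share the same y with |TZ| = 53.9 and Z in +x, so Z = (53.9, 0). TV runs at 95.9° with |TV| = 31.8, so V = (-3.27, 31.6). C is determined by |VC| = 54.5 and |CZ| = 54.6 together: it lies at the intersection of circle(V, 54.5) and circle(Z, 54.6). With |VZ| = 65.3, the foot of the radical line on VZ is 32.6 from V and the perpendicular offset is √(54.5² − 32.6²) = 43.7. Taking the left-of-VZ solution: C = (46.4, 54.1).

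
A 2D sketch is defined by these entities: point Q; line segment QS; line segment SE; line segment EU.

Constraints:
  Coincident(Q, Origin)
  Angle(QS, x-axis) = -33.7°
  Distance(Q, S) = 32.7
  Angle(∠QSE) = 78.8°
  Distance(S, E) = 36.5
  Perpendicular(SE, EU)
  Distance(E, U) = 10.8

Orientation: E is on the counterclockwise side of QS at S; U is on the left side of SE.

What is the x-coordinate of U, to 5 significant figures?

31.195

∠QSE = 78.8°, so SE runs at -33.7° + (180° − 78.8°) = 67.500° from the x-axis; with |SE| = 36.5, E = S + 36.5·(cos 67.500°, sin 67.500°) = (41.173, 15.578). The perpendicularity gives EU at right angles to SE; with |EU| = 10.8 on the left of SE, U = E + 10.8·(-0.92388, 0.38268) = (31.195, 19.711). So U.x = 31.195.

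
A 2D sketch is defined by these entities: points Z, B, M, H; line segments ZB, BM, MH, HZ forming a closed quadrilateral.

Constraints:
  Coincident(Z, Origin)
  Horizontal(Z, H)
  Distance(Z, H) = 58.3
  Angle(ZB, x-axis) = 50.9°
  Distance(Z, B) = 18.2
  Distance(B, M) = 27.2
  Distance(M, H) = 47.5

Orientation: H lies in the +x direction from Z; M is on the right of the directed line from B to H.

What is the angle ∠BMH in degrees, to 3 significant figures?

76.5°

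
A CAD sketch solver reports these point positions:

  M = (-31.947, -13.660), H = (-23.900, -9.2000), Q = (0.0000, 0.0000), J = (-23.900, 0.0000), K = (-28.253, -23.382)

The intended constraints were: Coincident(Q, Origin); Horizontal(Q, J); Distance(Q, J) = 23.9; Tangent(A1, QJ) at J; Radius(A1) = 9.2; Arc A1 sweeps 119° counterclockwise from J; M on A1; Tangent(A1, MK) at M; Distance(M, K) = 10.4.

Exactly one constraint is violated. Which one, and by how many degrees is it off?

Tangent(A1, MK) at M — off by 8.19°.

Q = (0.00, 0.00) ✓; Q.y = 0.00, J.y = 0.00 ✓; |QJ| = 23.90 ✓; ∠(HJ, JQ) = 90.00° ✓; |HJ| = 9.200 ✓; bearing(H→M) − bearing(H→J) = 119.0° ✓; |HM| = 9.200 ✓; ∠(HM, MK) = 98.19° ✗; |MK| = 10.40 ✓.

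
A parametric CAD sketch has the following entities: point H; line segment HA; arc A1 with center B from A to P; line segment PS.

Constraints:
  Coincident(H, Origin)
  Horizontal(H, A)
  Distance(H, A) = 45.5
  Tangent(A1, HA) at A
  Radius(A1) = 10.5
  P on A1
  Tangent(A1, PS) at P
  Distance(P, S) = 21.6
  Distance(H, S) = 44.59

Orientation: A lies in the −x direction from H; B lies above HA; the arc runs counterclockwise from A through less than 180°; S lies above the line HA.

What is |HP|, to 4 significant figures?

36.27

Checks: |BP| = 10.50 ✓; ∠(BP, PS) = 90.00° ✓; |PS| = 21.60 ✓; |HS| = 44.59 ✓.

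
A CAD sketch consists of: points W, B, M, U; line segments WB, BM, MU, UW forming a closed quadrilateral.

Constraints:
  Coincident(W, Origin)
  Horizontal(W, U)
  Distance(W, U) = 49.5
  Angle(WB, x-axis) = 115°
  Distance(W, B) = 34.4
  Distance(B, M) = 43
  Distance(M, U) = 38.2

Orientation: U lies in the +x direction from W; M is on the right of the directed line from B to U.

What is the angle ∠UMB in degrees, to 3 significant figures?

122°

Checks: |BM| = 43.00 ✓; |MU| = 38.20 ✓.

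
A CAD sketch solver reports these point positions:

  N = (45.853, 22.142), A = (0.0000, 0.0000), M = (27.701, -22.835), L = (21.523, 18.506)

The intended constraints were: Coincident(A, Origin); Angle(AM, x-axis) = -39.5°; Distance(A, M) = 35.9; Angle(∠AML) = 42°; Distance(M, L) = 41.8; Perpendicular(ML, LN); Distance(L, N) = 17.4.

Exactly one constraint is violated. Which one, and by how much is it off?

Distance(L, N) = 17.4 — off by 7.20.

A = (0.00, 0.00) ✓; AM at -39.50° ✓; |AM| = 35.90 ✓; ∠AML = 42.00° ✓; |ML| = 41.80 ✓; ∠(ML, LN) = 90.00° ✓; |LN| = 24.60 ✗.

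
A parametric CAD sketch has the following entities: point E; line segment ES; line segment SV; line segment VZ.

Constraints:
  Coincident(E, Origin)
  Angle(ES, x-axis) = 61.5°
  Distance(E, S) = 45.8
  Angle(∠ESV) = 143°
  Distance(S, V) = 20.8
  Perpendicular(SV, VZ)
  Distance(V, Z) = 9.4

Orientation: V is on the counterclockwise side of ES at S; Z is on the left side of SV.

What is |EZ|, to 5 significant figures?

60.184

E is at the origin; ES runs at 61.5° with length 45.8, so S = 45.8·(cos 61.5°, sin 61.5°) = (21.854, 40.250). ∠ESV = 143.0°, so SV runs at 61.5° + (180° − 143.0°) = 98.500° from the x-axis; with |SV| = 20.8, V = S + 20.8·(cos 98.500°, sin 98.500°) = (18.779, 60.821). The perpendicularity gives VZ at right angles to SV; with |VZ| = 9.4 on the left of SV, Z = V + 9.4·(-0.98902, -0.14781) = (9.4827, 59.432). Then |EZ| = |Z − E| = 60.184.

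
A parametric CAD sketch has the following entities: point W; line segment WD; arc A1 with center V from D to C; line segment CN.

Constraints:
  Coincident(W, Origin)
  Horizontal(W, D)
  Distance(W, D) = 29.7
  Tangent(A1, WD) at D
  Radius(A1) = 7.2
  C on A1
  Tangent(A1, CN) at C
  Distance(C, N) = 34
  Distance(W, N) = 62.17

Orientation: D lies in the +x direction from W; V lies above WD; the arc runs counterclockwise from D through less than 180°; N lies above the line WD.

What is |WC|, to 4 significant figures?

36.21

Checks: W = (0.00, 0.00) ✓; |VC| = 7.200 ✓; ∠(VC, CN) = 90.00° ✓; |CN| = 34.00 ✓; |WN| = 62.17 ✓.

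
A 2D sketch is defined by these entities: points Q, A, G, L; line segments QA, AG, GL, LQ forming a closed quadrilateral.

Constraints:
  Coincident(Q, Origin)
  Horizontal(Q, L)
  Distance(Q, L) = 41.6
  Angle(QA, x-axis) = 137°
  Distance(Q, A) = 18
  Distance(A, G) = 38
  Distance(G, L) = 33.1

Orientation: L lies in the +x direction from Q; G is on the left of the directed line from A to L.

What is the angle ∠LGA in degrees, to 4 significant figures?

104.0°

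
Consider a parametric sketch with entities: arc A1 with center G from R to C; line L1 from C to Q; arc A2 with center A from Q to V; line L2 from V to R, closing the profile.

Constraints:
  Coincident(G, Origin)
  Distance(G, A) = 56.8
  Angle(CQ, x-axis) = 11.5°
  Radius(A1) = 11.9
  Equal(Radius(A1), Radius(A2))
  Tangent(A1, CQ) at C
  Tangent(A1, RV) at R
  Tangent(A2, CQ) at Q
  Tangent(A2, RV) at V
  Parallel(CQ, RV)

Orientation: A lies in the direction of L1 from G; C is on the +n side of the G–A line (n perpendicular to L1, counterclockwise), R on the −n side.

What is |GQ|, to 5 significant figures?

58.033

The slot axis is L1's direction at 11.5°, so u = (cos 11.5°, sin 11.5°) = (0.97992, 0.19937) and n = (−sin 11.5°, cos 11.5°) = (-0.19937, 0.97992). G is at the origin and A lies 56.8 along u from G, so A = 56.8·u = (55.660, 11.324). Tangency of A1 to both parallel lines with radius 11.9 puts C and R at G ± 11.9·n: C = (-2.3725, 11.661), R = (2.3725, -11.661). Equal radii place Q and V the same way about A: Q = A + 11.9·n = (53.287, 22.985), V = A − 11.9·n = (58.032, -0.33701). Then |GQ| = |Q − G| = 58.033.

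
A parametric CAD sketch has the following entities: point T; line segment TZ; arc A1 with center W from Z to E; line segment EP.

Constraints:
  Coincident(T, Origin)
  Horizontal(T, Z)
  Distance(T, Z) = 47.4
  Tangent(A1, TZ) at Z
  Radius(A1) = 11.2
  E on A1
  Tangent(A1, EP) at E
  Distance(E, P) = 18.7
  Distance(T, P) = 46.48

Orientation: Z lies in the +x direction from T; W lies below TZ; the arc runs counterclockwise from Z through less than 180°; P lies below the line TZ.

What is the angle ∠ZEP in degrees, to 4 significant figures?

135.6°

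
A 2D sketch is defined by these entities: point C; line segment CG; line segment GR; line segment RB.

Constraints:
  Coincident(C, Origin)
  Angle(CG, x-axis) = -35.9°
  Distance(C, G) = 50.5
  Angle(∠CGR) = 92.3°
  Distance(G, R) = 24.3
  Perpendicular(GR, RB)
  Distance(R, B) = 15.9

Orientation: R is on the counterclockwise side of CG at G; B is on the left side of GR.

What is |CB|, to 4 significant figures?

43.44

C is at the origin; CG runs at -35.9° with length 50.5, so G = 50.5·(cos -35.9°, sin -35.9°) = (40.91, -29.61). ∠CGR = 92.3°, so GR runs at -35.9° + (180° − 92.3°) = 51.80° from the x-axis; with |GR| = 24.3, R = G + 24.3·(cos 51.80°, sin 51.80°) = (55.93, -10.52). The perpendicularity gives RB at right angles to GR; with |RB| = 15.9 on the left of GR, B = R + 15.9·(-0.7859, 0.6184) = (43.44, -0.6828). Then |CB| = |B − C| = 43.44.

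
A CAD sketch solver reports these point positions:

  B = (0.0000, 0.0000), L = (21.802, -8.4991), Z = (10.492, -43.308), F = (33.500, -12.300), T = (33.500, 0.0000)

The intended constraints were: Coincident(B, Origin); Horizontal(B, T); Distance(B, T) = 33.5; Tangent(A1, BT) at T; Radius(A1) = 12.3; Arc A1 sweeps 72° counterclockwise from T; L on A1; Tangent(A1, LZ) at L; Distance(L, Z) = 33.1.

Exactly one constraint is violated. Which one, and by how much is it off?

Distance(L, Z) = 33.1 — off by 3.50.

B = (0.00, 0.00) ✓; B.y = 0.00, T.y = 0.00 ✓; |BT| = 33.50 ✓; ∠(FT, TB) = 90.00° ✓; |FT| = 12.30 ✓; bearing(F→L) − bearing(F→T) = 72.00° ✓; |FL| = 12.30 ✓; ∠(FL, LZ) = 90.00° ✓; |LZ| = 36.60 ✗.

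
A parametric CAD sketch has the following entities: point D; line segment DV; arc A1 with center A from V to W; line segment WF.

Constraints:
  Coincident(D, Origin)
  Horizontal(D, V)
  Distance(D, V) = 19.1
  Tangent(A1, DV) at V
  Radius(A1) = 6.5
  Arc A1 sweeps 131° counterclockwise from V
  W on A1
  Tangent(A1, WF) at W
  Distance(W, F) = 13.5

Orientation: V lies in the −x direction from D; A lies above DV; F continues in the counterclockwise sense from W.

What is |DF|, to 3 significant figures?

31.2

On A1, V sits at bearing -90° from A; a 131° counterclockwise sweep puts W at bearing 41°, so W = A + 6.5·(cos 41°, sin 41°) = (-14.2, 10.8). Since A1 is tangent to WF there, AW ⟂ WF, so WF runs along (−sin 41°, cos 41°); with |WF| = 13.5, F = (-23.1, 21.0). Then |DF| = |F − D| = 31.2.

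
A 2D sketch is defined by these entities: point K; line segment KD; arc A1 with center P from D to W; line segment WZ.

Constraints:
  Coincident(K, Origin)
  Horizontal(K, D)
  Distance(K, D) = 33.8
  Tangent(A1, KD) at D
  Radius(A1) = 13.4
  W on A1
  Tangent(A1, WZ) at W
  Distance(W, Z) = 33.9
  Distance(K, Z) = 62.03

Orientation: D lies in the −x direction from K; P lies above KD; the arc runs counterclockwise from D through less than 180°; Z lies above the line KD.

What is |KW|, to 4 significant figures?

29.24

Checks: |PW| = 13.40 ✓; ∠(PW, WZ) = 90.00° ✓; |WZ| = 33.90 ✓; |KZ| = 62.03 ✓.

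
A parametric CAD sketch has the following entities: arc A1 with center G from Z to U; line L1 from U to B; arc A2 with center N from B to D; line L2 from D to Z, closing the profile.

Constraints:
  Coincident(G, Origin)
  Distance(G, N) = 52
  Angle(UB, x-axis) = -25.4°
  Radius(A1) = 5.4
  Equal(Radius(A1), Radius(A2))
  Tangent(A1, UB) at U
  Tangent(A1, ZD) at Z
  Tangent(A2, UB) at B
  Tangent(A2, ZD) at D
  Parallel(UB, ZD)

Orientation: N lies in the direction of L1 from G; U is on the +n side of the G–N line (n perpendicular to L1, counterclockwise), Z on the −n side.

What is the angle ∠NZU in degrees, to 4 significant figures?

84.07°

The slot axis is L1's direction at -25.4°, so u = (cos -25.4°, sin -25.4°) = (0.9033, -0.4289) and n = (−sin -25.4°, cos -25.4°) = (0.4289, 0.9033). G is at the origin and N lies 52.0 along u from G, so N = 52.0·u = (46.97, -22.30). Tangency of A1 to both parallel lines with radius 5.4 puts U and Z at G ± 5.4·n: U = (2.316, 4.878), Z = (-2.316, -4.878). Then cos ∠NZU = ZN·ZU / (|ZN||ZU|), giving 84.07°.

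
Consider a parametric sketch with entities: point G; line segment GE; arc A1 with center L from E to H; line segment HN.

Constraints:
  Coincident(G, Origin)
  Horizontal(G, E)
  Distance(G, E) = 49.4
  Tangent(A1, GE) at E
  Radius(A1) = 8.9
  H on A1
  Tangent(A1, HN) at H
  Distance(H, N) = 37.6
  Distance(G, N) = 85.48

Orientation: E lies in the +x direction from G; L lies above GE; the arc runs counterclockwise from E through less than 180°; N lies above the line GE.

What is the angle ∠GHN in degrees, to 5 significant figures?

128.48°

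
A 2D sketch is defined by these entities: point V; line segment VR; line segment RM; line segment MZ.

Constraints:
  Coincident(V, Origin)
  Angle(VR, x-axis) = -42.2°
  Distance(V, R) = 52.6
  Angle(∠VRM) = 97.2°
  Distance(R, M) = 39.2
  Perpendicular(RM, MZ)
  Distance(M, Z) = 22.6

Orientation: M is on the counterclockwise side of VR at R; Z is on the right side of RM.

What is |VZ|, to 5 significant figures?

87.691

∠VRM = 97.2°, so RM runs at -42.2° + (180° − 97.2°) = 40.600° from the x-axis; with |RM| = 39.2, M = R + 39.2·(cos 40.600°, sin 40.600°) = (68.730, -9.8222). The perpendicularity gives MZ at right angles to RM; with |MZ| = 22.6 on the right of RM, Z = M + 22.6·(0.65077, -0.75927) = (83.437, -26.982). Then |VZ| = |Z − V| = 87.691.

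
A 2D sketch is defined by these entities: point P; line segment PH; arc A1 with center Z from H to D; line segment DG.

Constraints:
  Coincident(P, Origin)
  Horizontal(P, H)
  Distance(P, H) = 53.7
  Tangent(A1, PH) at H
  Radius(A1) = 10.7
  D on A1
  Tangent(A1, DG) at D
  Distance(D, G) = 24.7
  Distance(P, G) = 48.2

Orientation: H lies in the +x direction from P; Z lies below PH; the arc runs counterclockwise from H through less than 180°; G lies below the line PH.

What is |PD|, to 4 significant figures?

44.10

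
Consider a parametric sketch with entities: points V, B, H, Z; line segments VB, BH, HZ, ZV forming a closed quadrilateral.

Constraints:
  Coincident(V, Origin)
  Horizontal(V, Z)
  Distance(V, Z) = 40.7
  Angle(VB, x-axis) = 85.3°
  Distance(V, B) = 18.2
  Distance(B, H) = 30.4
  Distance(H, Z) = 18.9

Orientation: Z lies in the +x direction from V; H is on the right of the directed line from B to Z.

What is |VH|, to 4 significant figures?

22.61

V is at the origin; VZ is horizontal with |VZ| = 40.7 and Z in +x, so Z = (40.7, 0). VB runs at 85.3° with |VB| = 18.2, so B = (1.491, 18.14). H is determined by |BH| = 30.4 and |HZ| = 18.9 together: it lies at the intersection of circle(B, 30.4) and circle(Z, 18.9). With |BZ| = 43.20, the foot of the radical line on BZ is 28.16 from B and the perpendicular offset is √(30.4² − 28.16²) = 11.45. Taking the right-of-BZ solution: H = (22.24, -4.075).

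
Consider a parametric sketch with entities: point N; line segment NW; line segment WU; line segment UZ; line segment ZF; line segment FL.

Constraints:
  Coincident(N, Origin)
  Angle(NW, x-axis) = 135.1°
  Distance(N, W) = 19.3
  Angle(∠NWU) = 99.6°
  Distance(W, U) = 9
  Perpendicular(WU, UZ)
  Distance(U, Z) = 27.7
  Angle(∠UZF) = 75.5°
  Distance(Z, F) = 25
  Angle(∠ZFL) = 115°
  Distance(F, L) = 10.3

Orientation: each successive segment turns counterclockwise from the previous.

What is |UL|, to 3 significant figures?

28.4

N is at the origin; NW runs at 135.1° with length 19.3, so W = (-13.7, 13.6). ∠NWU = 99.6° gives WU at -144° from the x-axis; with |WU| = 9.0, U = (-21.0, 8.40). WU ⟂ UZ, so UZ runs at -54.5°; with |UZ| = 27.7, Z = (-4.91, -14.2). ∠UZF = 75.5° gives ZF at 50.0° from the x-axis; with |ZF| = 25.0, F = (11.2, 5.00). ∠ZFL = 115.0° gives FL at 115° from the x-axis; with |FL| = 10.3, L = (6.80, 14.3). Then |UL| = |L − U| = 28.4.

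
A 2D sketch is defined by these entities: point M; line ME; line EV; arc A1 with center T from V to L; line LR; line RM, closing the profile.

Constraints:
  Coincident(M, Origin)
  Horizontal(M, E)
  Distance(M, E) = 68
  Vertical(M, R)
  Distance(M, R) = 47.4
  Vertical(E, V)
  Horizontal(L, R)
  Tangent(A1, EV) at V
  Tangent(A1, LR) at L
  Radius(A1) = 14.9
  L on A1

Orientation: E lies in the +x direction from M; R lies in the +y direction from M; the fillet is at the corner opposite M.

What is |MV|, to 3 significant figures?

75.4

M is at the origin; ME is horizontal with |ME| = 68.0 and E on the +x side, so E = (68.0, 0.00). MR is vertical with |MR| = 47.4 and R on the +y side, so R = (0.00, 47.4). The virtual corner opposite M is at (68.0, 47.4). A1 meets EV tangentially, so TV is at right angles to EV and tangency of A1 to LR means the radius TL is perpendicular to LR, with radius 14.9, so the center T sits 14.9 in from both sides at T = (53.1, 32.5). That places the tangent points at V = (68.0, 32.5) on EV and L = (53.1, 47.4) on LR. Then |MV| = |V − M| = 75.4.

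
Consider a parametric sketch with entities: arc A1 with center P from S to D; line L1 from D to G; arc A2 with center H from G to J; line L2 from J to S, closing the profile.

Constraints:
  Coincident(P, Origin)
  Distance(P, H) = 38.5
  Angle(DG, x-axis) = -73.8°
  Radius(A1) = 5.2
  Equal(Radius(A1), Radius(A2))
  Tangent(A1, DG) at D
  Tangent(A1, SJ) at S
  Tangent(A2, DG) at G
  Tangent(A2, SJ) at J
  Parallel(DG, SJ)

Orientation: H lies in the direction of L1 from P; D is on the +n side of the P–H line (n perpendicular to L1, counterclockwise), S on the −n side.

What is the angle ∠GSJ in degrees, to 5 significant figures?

15.117°

Tangency of A1 to both parallel lines with radius 5.2 puts D and S at P ± 5.2·n: D = (4.9935, 1.4508), S = (-4.9935, -1.4508). Equal radii place G and J the same way about H: G = H + 5.2·n = (15.735, -35.521), J = H − 5.2·n = (5.7476, -38.422). Then cos ∠GSJ = SG·SJ / (|SG||SJ|), giving 15.117°.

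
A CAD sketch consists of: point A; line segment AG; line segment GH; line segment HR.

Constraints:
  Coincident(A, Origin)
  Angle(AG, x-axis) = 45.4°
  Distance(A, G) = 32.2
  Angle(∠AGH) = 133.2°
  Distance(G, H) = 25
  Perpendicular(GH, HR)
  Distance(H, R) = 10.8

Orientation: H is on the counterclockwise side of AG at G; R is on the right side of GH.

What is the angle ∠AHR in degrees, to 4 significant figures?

116.5°

A is at the origin; AG runs at 45.4° with length 32.2, so G = 32.2·(cos 45.4°, sin 45.4°) = (22.61, 22.93). ∠AGH = 133.2°, so GH runs at 45.4° + (180° − 133.2°) = 92.20° from the x-axis; with |GH| = 25.0, H = G + 25.0·(cos 92.20°, sin 92.20°) = (21.65, 47.91). The perpendicularity gives HR at right angles to GH; with |HR| = 10.8 on the right of GH, R = H + 10.8·(0.9993, 0.03839) = (32.44, 48.32). Then cos ∠AHR = HA·HR / (|HA||HR|), giving 116.5°.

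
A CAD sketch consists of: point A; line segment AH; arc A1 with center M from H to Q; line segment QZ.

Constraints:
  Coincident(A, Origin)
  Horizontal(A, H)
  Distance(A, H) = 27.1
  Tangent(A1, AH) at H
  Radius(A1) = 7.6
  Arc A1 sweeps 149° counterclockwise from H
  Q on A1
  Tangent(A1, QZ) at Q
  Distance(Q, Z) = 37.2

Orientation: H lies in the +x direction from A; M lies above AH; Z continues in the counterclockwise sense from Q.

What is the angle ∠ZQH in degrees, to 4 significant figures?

105.5°

On A1, H sits at bearing -90° from M; a 149° counterclockwise sweep puts Q at bearing 59°, so Q = M + 7.6·(cos 59°, sin 59°) = (31.01, 14.11). A1 meets QZ tangentially, so MQ is at right angles to QZ, so QZ runs along (−sin 59°, cos 59°); with |QZ| = 37.2, Z = (-0.8723, 33.27). Then cos ∠ZQH = QZ·QH / (|QZ||QH|), giving 105.5°.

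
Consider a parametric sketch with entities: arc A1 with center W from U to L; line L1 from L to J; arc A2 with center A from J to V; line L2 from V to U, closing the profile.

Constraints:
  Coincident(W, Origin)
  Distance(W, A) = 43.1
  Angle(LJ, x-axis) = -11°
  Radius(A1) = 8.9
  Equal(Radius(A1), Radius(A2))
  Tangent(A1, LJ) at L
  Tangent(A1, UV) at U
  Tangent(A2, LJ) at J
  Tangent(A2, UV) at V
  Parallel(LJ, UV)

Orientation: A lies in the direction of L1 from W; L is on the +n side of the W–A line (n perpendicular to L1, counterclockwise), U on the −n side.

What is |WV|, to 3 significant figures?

44.0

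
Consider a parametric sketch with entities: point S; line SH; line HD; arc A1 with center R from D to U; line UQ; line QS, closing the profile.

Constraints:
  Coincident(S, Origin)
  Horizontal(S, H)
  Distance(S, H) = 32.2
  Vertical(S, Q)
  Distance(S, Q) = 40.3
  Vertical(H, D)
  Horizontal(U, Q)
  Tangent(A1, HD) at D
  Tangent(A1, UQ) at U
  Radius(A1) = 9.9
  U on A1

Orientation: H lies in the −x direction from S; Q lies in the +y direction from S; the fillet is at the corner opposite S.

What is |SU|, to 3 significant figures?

46.1

S is at the origin; SH is horizontal with |SH| = 32.2 and H on the −x side, so H = (-32.2, 0.00). SQ is vertical with |SQ| = 40.3 and Q on the +y side, so Q = (0.00, 40.3). The virtual corner opposite S is at (-32.2, 40.3). A1 meets HD tangentially, so RD is at right angles to HD and the tangent condition forces RU to be normal to UQ, with radius 9.9, so the center R sits 9.9 in from both sides at R = (-22.3, 30.4). That places the tangent points at D = (-32.2, 30.4) on HD and U = (-22.3, 40.3) on UQ. Then |SU| = |U − S| = 46.1.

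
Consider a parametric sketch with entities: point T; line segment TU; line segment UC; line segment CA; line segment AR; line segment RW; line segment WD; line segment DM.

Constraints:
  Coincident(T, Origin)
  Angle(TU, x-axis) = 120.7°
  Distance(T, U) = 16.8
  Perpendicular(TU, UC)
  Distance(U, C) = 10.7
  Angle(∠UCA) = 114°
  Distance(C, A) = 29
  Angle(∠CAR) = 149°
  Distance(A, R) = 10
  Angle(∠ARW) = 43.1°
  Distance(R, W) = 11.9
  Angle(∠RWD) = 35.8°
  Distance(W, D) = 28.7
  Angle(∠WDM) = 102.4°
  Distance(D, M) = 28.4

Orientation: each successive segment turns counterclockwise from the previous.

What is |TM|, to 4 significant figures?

61.04

T is at the origin; TU runs at 120.7° with length 16.8, so U = (-8.577, 14.45). TU ⟂ UC, so UC runs at -149.3°; with |UC| = 10.7, C = (-17.78, 8.983). ∠UCA = 114.0° gives CA at -83.30° from the x-axis; with |CA| = 29.0, A = (-14.39, -19.82). ∠CAR = 149.0° gives AR at -52.30° from the x-axis; with |AR| = 10.0, R = (-8.279, -27.73). ∠ARW = 43.1° gives RW at 84.60° from the x-axis; with |RW| = 11.9, W = (-7.159, -15.88). ∠RWD = 35.8° gives WD at -131.2° from the x-axis; with |WD| = 28.7, D = (-26.06, -37.48). ∠WDM = 102.4° gives DM at -53.60° from the x-axis; with |DM| = 28.4, M = (-9.210, -60.34). Then |TM| = |M − T| = 61.04.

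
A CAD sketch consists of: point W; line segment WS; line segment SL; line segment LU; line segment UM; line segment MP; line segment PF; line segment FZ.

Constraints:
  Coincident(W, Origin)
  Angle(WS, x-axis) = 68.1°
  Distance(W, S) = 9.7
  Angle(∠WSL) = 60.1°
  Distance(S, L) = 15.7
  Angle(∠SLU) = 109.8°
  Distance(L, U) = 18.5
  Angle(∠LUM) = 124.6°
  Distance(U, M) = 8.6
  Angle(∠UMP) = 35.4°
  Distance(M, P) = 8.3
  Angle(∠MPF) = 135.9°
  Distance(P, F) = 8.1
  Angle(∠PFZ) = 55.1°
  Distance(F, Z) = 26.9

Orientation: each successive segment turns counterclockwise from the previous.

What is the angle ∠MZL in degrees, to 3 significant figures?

23.0°

W is at the origin; WS runs at 68.1° with length 9.7, so S = (3.62, 9.00). ∠WSL = 60.1° gives SL at -172° from the x-axis; with |SL| = 15.7, L = (-11.9, 6.81). ∠SLU = 109.8° gives LU at -102° from the x-axis; with |LU| = 18.5, U = (-15.7, -11.3). ∠LUM = 124.6° gives UM at -46.4° from the x-axis; with |UM| = 8.6, M = (-9.78, -17.5). ∠UMP = 35.4° gives MP at 98.2° from the x-axis; with |MP| = 8.3, P = (-11.0, -9.31). ∠MPF = 135.9° gives PF at 142° from the x-axis; with |PF| = 8.1, F = (-17.4, -4.35). ∠PFZ = 55.1° gives FZ at -92.8° from the x-axis; with |FZ| = 26.9, Z = (-18.7, -31.2). Then cos ∠MZL = ZM·ZL / (|ZM||ZL|), giving 23.0°.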